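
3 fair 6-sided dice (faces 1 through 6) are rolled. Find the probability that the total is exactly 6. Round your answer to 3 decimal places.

0.046

There are 6^3 = 216 equally likely outcomes.
The number of ordered 3-tuples from {1,…,6} summing to 6 is 10.
P(sum = 6) = 10/216 = 5/108 ≈ 0.046.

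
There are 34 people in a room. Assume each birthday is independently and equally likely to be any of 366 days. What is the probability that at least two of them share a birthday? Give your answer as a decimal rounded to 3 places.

It's easier to compute the probability that all 34 are distinct.
P(all distinct) = 366/366 · 365/366 · ··· · 333/366 ≈ 0.206.
So the probability of at least one match is 1 − 0.206 = 0.794.

0.794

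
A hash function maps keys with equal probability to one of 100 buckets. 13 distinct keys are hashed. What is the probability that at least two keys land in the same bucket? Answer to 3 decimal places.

It's easier to compute the probability that all 13 are distinct.
P(all distinct) = 100/100 · 99/100 · ··· · 88/100 ≈ 0.443.
So the probability of at least one match is 1 − 0.443 = 0.557.

0.557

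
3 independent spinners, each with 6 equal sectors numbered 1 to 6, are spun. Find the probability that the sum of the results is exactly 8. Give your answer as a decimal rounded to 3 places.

There are 6^3 = 216 equally likely outcomes.
The number of ordered 3-tuples from {1,…,6} summing to 8 is 21.
P(sum = 8) = 21/216 = 7/72 ≈ 0.097.

0.097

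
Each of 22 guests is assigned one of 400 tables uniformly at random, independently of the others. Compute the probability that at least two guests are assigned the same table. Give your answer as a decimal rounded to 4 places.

It's easier to compute the probability that all 22 are distinct.
P(all distinct) = 400/400 · 399/400 · ··· · 379/400 ≈ 0.5554.
So the probability of at least one match is 1 − 0.5554 = 0.4446.

0.4446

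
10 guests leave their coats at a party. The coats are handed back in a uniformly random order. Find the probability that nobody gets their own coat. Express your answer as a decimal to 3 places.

This is the derangement probability: permutations of 10 with no fixed point.
D(10) = 10! · (1 − 1/1! + 1/2! − ··· + (−1)^10/10!) = 1334961.
P = 1334961/3628800 = 16481/44800 ≈ 0.368.

0.368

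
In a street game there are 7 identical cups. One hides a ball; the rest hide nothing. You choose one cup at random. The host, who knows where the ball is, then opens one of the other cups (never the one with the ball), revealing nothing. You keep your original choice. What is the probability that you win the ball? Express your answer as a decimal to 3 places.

0.143

The host can always open an empty cup regardless of your choice, so this gives no information about your original cup.
P(win by staying) = 1/7 ≈ 0.143.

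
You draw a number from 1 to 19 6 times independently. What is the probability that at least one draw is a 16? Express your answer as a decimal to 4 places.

P(no draw is a 16) = (18/19)^6 ≈ 0.7230.
P(at least one) = 1 − 0.7230 = 0.2770.

0.2770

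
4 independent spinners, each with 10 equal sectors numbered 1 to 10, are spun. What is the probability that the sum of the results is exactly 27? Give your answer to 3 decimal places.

0.048

There are 10^4 = 10000 equally likely outcomes.
The number of ordered 4-tuples from {1,…,10} summing to 27 is 480.
P(sum = 27) = 480/10000 = 6/125 ≈ 0.048.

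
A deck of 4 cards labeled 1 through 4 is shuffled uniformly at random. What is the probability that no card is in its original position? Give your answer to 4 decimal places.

This is the derangement probability: permutations of 4 with no fixed point.
D(4) = 4! · (1 − 1/1! + 1/2! − ··· + (−1)^4/4!) = 9.
P = 9/24 = 3/8 ≈ 0.3750.

0.3750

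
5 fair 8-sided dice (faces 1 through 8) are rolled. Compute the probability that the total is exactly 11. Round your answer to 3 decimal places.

0.006

There are 8^5 = 32768 equally likely outcomes.
The number of ordered 5-tuples from {1,…,8} summing to 11 is 210.
P(sum = 11) = 210/32768 = 105/16384 ≈ 0.006.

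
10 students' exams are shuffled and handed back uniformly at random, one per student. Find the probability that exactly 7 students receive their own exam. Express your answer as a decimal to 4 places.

Choose which 7 of the 10 are fixed: C(10,7) = 120 ways.
The remaining 3 must have no fixed point: D(3) = 2.
P = 120·2/3628800 = 1/15120 ≈ 0.0001.

0.0001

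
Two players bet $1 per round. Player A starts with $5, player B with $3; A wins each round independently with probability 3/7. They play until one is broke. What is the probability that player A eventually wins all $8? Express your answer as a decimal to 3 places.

Let r = q/p = (4/7)/(3/7) = 4/3. The recurrence P(i) = p·P(i+1) + q·P(i−1) with P(0)=0, P(8)=1 gives P(i) = (1 − r^i)/(1 − r^8).
P(5) = (1 − (4/3)^5) / (1 − (4/3)^8) = 21087/58975 ≈ 0.358.

0.358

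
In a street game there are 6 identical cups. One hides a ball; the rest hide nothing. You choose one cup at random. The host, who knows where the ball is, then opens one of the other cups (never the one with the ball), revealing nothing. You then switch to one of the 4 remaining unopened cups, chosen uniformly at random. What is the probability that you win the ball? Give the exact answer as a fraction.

Your original cup holds the ball with probability 1/6, so the other 5 collectively hold it with probability 5/6.
The host can always find an empty cup to open, so this doesn't change that 5/6; it is now spread over the 4 remaining unopened cups.
P(win by switching) = (5/6) · (1/4) = 5/24.

5/24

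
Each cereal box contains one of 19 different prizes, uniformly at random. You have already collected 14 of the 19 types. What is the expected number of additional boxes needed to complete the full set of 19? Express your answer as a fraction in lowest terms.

2603/60

Starting from 14 distinct types, each trial gives a new one with probability (19−i)/19 when i types are held, so the wait for the next new type is 19/(19−i).
E = 19/5 + 19/4 + 19/3 + 19/2 + 19/1 = 2603/60.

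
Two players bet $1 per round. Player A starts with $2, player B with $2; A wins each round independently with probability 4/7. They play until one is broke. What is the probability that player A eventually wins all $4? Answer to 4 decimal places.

0.6400

Let r = q/p = (3/7)/(4/7) = 3/4. The recurrence P(i) = p·P(i+1) + q·P(i−1) with P(0)=0, P(4)=1 gives P(i) = (1 − r^i)/(1 − r^4).
P(2) = (1 − (3/4)^2) / (1 − (3/4)^4) = 16/25 ≈ 0.6400.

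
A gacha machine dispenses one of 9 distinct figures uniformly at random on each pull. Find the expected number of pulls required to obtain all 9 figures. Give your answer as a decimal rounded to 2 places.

25.46

After i distinct types are collected, each trial gives a new one with probability (9−i)/9, so the expected wait for the next new type is 9/(9−i).
E = 9/9 + 9/8 + 9/7 + 9/6 + 9/5 + 9/4 + 9/3 + 9/2 + 9/1 = 7129/280 ≈ 25.46.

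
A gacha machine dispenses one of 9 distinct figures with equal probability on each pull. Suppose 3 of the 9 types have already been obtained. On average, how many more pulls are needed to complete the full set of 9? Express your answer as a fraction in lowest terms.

441/20

Starting from 3 distinct types, each trial gives a new one with probability (9−i)/9 when i types are held, so the wait for the next new type is 9/(9−i).
E = 9/6 + 9/5 + 9/4 + 9/3 + 9/2 + 9/1 = 441/20.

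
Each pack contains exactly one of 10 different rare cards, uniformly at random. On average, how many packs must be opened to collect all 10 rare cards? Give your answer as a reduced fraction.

7381/252

After i distinct types are collected, each trial gives a new one with probability (10−i)/10, so the expected wait for the next new type is 10/(10−i).
E = 10/10 + 10/9 + 10/8 + 10/7 + 10/6 + 10/5 + 10/4 + 10/3 + 10/2 + 10/1 = 7381/252.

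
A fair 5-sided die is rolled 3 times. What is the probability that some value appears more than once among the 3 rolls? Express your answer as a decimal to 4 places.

P(all 3 different) = 5/5 · 4/5 · ··· · 3/5 ≈ 0.4800.
P(at least two equal) = 1 − 0.4800 = 0.5200.

0.5200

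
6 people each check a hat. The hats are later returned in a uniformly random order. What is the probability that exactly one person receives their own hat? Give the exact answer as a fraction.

11/30

Choose which one is fixed: C(6,1) = 6 ways.
The remaining 5 must have no fixed point: D(5) = 44.
P = 6·44/720 = 11/30.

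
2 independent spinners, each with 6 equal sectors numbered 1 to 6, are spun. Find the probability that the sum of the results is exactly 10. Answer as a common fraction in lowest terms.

There are 6^2 = 36 equally likely outcomes.
The number of ordered 2-tuples from {1,…,6} summing to 10 is 3.
P(sum = 10) = 3/36 = 1/12.

1/12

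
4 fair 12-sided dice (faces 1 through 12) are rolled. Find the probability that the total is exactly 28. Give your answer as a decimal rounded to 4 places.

0.0536

There are 12^4 = 20736 equally likely outcomes.
The number of ordered 4-tuples from {1,…,12} summing to 28 is 1111.
P(sum = 28) = 1111/20736 ≈ 0.0536.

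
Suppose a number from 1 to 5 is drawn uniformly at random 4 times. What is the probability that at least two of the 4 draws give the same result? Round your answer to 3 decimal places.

0.808

P(all 4 different) = 5/5 · 4/5 · ··· · 2/5 ≈ 0.192.
P(at least two equal) = 1 − 0.192 = 0.808.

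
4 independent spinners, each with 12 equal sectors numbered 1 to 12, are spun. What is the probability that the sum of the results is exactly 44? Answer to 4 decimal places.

There are 12^4 = 20736 equally likely outcomes.
The number of ordered 4-tuples from {1,…,12} summing to 44 is 35.
P(sum = 44) = 35/20736 ≈ 0.0017.

0.0017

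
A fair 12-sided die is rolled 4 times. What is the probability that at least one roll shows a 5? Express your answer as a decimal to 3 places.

P(no roll shows a 5) = (11/12)^4 ≈ 0.706.
P(at least one) = 1 − 0.706 = 0.294.

0.294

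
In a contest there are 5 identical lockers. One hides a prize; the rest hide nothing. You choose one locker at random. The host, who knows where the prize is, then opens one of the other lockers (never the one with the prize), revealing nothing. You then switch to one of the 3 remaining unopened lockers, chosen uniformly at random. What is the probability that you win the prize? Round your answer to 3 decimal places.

Your original locker holds the prize with probability 1/5, so the other 4 collectively hold it with probability 4/5.
The host can always find an empty locker to open, so this doesn't change that 4/5; it is now spread over the 3 remaining unopened lockers.
P(win by switching) = (4/5) · (1/3) = 4/15 ≈ 0.267.

0.267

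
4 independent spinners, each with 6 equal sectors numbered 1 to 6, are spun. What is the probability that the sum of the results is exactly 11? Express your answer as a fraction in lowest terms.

There are 6^4 = 1296 equally likely outcomes.
The number of ordered 4-tuples from {1,…,6} summing to 11 is 104.
P(sum = 11) = 104/1296 = 13/162.

13/162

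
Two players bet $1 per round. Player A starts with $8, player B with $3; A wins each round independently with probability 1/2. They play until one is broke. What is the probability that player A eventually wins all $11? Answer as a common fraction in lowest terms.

8/11

With a fair step, P(i) = ½P(i−1) + ½P(i+1) with P(0)=0, P(11)=1 has the linear solution P(i) = i/11.
P(8) = 8/11.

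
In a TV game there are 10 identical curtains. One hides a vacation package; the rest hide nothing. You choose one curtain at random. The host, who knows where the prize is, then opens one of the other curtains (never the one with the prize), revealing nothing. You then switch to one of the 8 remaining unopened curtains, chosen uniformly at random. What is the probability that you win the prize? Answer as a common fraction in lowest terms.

Your original curtain holds the prize with probability 1/10, so the other 9 collectively hold it with probability 9/10.
The host can always find an empty curtain to open, so this doesn't change that 9/10; it is now spread over the 8 remaining unopened curtains.
P(win by switching) = (9/10) · (1/8) = 9/80.

9/80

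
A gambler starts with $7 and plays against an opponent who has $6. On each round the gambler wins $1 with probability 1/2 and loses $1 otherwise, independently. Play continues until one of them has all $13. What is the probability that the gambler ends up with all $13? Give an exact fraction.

With a fair step, P(i) = ½P(i−1) + ½P(i+1) with P(0)=0, P(13)=1 has the linear solution P(i) = i/13.
P(7) = 7/13.

7/13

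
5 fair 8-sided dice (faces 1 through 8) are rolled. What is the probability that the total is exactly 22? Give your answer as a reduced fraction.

615/8192

There are 8^5 = 32768 equally likely outcomes.
The number of ordered 5-tuples from {1,…,8} summing to 22 is 2460.
P(sum = 22) = 2460/32768 = 615/8192.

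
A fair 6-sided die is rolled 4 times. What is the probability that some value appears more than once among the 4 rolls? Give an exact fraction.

P(all 4 different) = 6/6 · 5/6 · ··· · 3/6 = 5/18.
P(at least two equal) = 1 − 5/18 = 13/18.

13/18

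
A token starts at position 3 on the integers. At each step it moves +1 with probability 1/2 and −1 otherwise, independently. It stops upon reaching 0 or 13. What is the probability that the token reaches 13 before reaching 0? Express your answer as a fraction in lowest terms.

3/13

With a fair step, P(i) = ½P(i−1) + ½P(i+1) with P(0)=0, P(13)=1 has the linear solution P(i) = i/13.
P(3) = 3/13.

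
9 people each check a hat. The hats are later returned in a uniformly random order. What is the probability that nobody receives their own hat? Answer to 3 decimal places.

0.368

This is the derangement probability: permutations of 9 with no fixed point.
D(9) = 9! · (1 − 1/1! + 1/2! − ··· + (−1)^9/9!) = 133496.
P = 133496/362880 = 16687/45360 ≈ 0.368.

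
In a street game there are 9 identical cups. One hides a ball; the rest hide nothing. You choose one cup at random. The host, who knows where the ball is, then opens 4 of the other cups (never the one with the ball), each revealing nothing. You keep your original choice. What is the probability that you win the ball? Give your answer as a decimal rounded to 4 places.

0.1111

The host can always open 4 empty cups regardless of your choice, so the reveals give no information about your original cup.
P(win by staying) = 1/9 ≈ 0.1111.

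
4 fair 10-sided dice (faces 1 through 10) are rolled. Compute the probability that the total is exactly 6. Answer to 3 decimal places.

0.001

There are 10^4 = 10000 equally likely outcomes.
The number of ordered 4-tuples from {1,…,10} summing to 6 is 10.
P(sum = 6) = 10/10000 = 1/1000 ≈ 0.001.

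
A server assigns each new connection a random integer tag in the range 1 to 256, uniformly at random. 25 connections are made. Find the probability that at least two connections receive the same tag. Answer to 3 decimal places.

It's easier to compute the probability that all 25 are distinct.
P(all distinct) = 256/256 · 255/256 · ··· · 232/256 ≈ 0.298.
So the probability of at least one match is 1 − 0.298 = 0.702.

0.702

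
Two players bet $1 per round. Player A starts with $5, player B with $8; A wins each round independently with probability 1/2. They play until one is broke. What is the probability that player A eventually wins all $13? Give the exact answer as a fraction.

5/13

With a fair step, P(i) = ½P(i−1) + ½P(i+1) with P(0)=0, P(13)=1 has the linear solution P(i) = i/13.
P(5) = 5/13.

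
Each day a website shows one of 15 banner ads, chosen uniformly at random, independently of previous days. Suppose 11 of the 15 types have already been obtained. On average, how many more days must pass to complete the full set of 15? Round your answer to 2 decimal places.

Starting from 11 distinct types, each trial gives a new one with probability (15−i)/15 when i types are held, so the wait for the next new type is 15/(15−i).
E = 15/4 + 15/3 + 15/2 + 15/1 = 125/4 ≈ 31.25.

31.25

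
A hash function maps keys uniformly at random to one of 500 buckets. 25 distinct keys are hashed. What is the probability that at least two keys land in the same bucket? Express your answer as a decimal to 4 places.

It's easier to compute the probability that all 25 are distinct.
P(all distinct) = 500/500 · 499/500 · ··· · 476/500 ≈ 0.5433.
So the probability of at least one match is 1 − 0.5433 = 0.4567.

0.4567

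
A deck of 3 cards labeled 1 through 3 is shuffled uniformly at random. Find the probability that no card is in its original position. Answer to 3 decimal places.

This is the derangement probability: permutations of 3 with no fixed point.
D(3) = 3! · (1 − 1/1! + 1/2! − ··· + (−1)^3/3!) = 2.
P = 2/6 = 1/3 ≈ 0.333.

0.333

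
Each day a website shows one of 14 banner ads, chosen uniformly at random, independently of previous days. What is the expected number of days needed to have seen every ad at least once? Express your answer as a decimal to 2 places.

After i distinct types are collected, each trial gives a new one with probability (14−i)/14, so the expected wait for the next new type is 14/(14−i).
E = 14/14 + 14/13 + 14/12 + 14/11 + 14/10 + 14/9 + 14/8 + 14/7 + 14/6 + 14/5 + 14/4 + 14/3 + 14/2 + 14/1 = 1171733/25740 ≈ 45.52.

45.52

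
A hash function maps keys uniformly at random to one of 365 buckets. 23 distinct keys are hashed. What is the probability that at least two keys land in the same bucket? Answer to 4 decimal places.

0.5073

It's easier to compute the probability that all 23 are distinct.
P(all distinct) = 365/365 · 364/365 · ··· · 343/365 ≈ 0.4927.
So the probability of at least one match is 1 − 0.4927 = 0.5073.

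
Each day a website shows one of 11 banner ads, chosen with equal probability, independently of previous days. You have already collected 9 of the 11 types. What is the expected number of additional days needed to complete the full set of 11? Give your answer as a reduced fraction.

Starting from 9 distinct types, each trial gives a new one with probability (11−i)/11 when i types are held, so the wait for the next new type is 11/(11−i).
E = 11/2 + 11/1 = 33/2.

33/2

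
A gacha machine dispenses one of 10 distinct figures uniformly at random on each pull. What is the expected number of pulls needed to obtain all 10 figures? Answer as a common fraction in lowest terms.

7381/252

After i distinct types are collected, each trial gives a new one with probability (10−i)/10, so the expected wait for the next new type is 10/(10−i).
E = 10/10 + 10/9 + 10/8 + 10/7 + 10/6 + 10/5 + 10/4 + 10/3 + 10/2 + 10/1 = 7381/252.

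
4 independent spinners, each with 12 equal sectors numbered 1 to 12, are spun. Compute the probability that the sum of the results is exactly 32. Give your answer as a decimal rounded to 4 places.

There are 12^4 = 20736 equally likely outcomes.
The number of ordered 4-tuples from {1,…,12} summing to 32 is 829.
P(sum = 32) = 829/20736 ≈ 0.0400.

0.0400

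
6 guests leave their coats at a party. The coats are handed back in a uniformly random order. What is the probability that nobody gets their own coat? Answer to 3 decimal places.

This is the derangement probability: permutations of 6 with no fixed point.
D(6) = 6! · (1 − 1/1! + 1/2! − ··· + (−1)^6/6!) = 265.
P = 265/720 = 53/144 ≈ 0.368.

0.368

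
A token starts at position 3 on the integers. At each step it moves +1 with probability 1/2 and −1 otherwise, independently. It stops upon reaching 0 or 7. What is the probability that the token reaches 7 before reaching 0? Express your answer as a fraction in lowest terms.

With a fair step, P(i) = ½P(i−1) + ½P(i+1) with P(0)=0, P(7)=1 has the linear solution P(i) = i/7.
P(3) = 3/7.

3/7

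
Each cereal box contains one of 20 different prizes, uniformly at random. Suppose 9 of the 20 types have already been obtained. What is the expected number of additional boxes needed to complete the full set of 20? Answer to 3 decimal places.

60.398

Starting from 9 distinct types, each trial gives a new one with probability (20−i)/20 when i types are held, so the wait for the next new type is 20/(20−i).
E = 20/11 + 20/10 + 20/9 + 20/8 + 20/7 + 20/6 + 20/5 + 20/4 + 20/3 + 20/2 + 20/1 = 83711/1386 ≈ 60.398.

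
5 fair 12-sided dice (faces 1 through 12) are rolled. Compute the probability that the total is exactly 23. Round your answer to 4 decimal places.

0.0252

There are 12^5 = 248832 equally likely outcomes.
The number of ordered 5-tuples from {1,…,12} summing to 23 is 6265.
P(sum = 23) = 6265/248832 ≈ 0.0252.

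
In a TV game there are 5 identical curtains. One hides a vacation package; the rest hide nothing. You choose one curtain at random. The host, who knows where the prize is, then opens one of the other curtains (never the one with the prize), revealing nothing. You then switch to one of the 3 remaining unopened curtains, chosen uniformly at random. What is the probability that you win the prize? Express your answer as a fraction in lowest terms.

4/15

Your original curtain holds the prize with probability 1/5, so the other 4 collectively hold it with probability 4/5.
The host can always find an empty curtain to open, so this doesn't change that 4/5; it is now spread over the 3 remaining unopened curtains.
P(win by switching) = (4/5) · (1/3) = 4/15.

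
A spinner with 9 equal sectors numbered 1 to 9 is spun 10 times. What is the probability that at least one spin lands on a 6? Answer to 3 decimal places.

P(no spin lands on a 6) = (8/9)^10 ≈ 0.308.
P(at least one) = 1 − 0.308 = 0.692.

0.692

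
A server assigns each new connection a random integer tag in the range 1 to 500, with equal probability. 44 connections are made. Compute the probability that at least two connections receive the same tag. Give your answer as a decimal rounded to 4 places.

0.8576

It's easier to compute the probability that all 44 are distinct.
P(all distinct) = 500/500 · 499/500 · ··· · 457/500 ≈ 0.1424.
So the probability of at least one match is 1 − 0.1424 = 0.8576.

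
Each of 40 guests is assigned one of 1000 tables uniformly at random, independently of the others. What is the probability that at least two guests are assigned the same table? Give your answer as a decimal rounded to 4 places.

It's easier to compute the probability that all 40 are distinct.
P(all distinct) = 1000/1000 · 999/1000 · ··· · 961/1000 ≈ 0.4536.
So the probability of at least one match is 1 − 0.4536 = 0.5464.

0.5464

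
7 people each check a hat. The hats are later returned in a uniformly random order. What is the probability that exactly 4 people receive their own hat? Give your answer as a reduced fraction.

Choose which 4 of the 7 are fixed: C(7,4) = 35 ways.
The remaining 3 must have no fixed point: D(3) = 2.
P = 35·2/5040 = 1/72.

1/72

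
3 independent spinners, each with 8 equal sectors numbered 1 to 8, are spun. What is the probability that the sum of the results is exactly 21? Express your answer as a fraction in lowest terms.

5/256

There are 8^3 = 512 equally likely outcomes.
The number of ordered 3-tuples from {1,…,8} summing to 21 is 10.
P(sum = 21) = 10/512 = 5/256.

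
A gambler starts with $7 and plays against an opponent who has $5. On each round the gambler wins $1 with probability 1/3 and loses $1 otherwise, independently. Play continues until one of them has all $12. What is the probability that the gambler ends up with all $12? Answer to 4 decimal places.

Let r = q/p = (2/3)/(1/3) = 2. The recurrence P(i) = p·P(i+1) + q·P(i−1) with P(0)=0, P(12)=1 gives P(i) = (1 − r^i)/(1 − r^12).
P(7) = (1 − (2)^7) / (1 − (2)^12) = 127/4095 ≈ 0.0310.

0.0310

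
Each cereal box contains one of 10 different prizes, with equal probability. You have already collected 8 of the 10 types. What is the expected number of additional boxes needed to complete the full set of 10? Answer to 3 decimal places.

Starting from 8 distinct types, each trial gives a new one with probability (10−i)/10 when i types are held, so the wait for the next new type is 10/(10−i).
E = 10/2 + 10/1 = 15 ≈ 15.000.

15.000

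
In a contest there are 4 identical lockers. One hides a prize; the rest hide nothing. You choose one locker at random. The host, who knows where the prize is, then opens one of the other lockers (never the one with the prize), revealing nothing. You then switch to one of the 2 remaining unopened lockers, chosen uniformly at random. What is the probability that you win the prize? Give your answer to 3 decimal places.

Your original locker holds the prize with probability 1/4, so the other 3 collectively hold it with probability 3/4.
The host can always find an empty locker to open, so this doesn't change that 3/4; it is now spread over the 2 remaining unopened lockers.
P(win by switching) = (3/4) · (1/2) = 3/8 ≈ 0.375.

0.375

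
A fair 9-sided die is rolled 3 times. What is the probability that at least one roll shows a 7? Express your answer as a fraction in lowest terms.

217/729

P(no roll shows a 7) = (8/9)^3 = 512/729.
P(at least one) = 1 − 512/729 = 217/729.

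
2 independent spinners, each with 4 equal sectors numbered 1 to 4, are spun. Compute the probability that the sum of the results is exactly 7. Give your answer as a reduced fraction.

There are 4^2 = 16 equally likely outcomes.
The number of ordered 2-tuples from {1,…,4} summing to 7 is 2.
P(sum = 7) = 2/16 = 1/8.

1/8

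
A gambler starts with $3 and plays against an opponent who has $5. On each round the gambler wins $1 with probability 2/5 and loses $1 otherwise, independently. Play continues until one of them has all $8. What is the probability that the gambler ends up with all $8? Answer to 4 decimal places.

Let r = q/p = (3/5)/(2/5) = 3/2. The recurrence P(i) = p·P(i+1) + q·P(i−1) with P(0)=0, P(8)=1 gives P(i) = (1 − r^i)/(1 − r^8).
P(3) = (1 − (3/2)^3) / (1 − (3/2)^8) = 608/6305 ≈ 0.0964.

0.0964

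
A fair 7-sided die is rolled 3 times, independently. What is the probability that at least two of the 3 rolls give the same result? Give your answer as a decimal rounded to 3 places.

P(all 3 different) = 7/7 · 6/7 · ··· · 5/7 ≈ 0.612.
P(at least two equal) = 1 − 0.612 = 0.388.

0.388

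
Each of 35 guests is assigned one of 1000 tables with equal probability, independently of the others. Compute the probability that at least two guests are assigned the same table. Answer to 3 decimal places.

0.452

It's easier to compute the probability that all 35 are distinct.
P(all distinct) = 1000/1000 · 999/1000 · ··· · 966/1000 ≈ 0.548.
So the probability of at least one match is 1 − 0.548 = 0.452.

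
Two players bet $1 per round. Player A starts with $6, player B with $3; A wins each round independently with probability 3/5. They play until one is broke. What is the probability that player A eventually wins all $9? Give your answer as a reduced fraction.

945/1009

Let r = q/p = (2/5)/(3/5) = 2/3. The recurrence P(i) = p·P(i+1) + q·P(i−1) with P(0)=0, P(9)=1 gives P(i) = (1 − r^i)/(1 − r^9).
P(6) = (1 − (2/3)^6) / (1 − (2/3)^9) = 945/1009.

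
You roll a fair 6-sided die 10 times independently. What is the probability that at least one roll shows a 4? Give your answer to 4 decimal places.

0.8385

P(no roll shows a 4) = (5/6)^10 ≈ 0.1615.
P(at least one) = 1 − 0.1615 = 0.8385.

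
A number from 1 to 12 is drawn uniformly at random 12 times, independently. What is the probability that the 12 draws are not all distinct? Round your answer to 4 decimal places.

P(all 12 different) = 12/12 · 11/12 · ··· · 1/12 ≈ 0.0001.
P(at least two equal) = 1 − 0.0001 = 0.9999.

0.9999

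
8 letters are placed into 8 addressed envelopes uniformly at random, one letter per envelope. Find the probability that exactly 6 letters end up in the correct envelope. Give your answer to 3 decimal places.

0.001

Choose which 6 of the 8 are fixed: C(8,6) = 28 ways.
The remaining 2 must have no fixed point: D(2) = 1.
P = 28·1/40320 = 1/1440 ≈ 0.001.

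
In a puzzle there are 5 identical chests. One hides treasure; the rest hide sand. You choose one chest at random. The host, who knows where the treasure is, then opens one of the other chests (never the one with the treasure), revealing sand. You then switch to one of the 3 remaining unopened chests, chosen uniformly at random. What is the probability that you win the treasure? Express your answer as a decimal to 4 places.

Your original chest holds the treasure with probability 1/5, so the other 4 collectively hold it with probability 4/5.
The host can always find an empty chest to open, so this doesn't change that 4/5; it is now spread over the 3 remaining unopened chests.
P(win by switching) = (4/5) · (1/3) = 4/15 ≈ 0.2667.

0.2667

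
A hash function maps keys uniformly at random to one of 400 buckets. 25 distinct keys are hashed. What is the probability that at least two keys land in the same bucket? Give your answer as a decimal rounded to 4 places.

0.5350

It's easier to compute the probability that all 25 are distinct.
P(all distinct) = 400/400 · 399/400 · ··· · 376/400 ≈ 0.4650.
So the probability of at least one match is 1 − 0.4650 = 0.5350.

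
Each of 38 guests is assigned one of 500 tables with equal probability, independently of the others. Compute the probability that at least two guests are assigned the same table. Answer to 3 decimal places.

It's easier to compute the probability that all 38 are distinct.
P(all distinct) = 500/500 · 499/500 · ··· · 463/500 ≈ 0.236.
So the probability of at least one match is 1 − 0.236 = 0.764.

0.764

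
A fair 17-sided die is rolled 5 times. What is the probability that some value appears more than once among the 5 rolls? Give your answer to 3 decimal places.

0.477

P(all 5 different) = 17/17 · 16/17 · ··· · 13/17 ≈ 0.523.
P(at least two equal) = 1 − 0.523 = 0.477.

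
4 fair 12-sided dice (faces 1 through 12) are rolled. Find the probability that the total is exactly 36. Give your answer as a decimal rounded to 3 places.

0.022

There are 12^4 = 20736 equally likely outcomes.
The number of ordered 4-tuples from {1,…,12} summing to 36 is 451.
P(sum = 36) = 451/20736 ≈ 0.022.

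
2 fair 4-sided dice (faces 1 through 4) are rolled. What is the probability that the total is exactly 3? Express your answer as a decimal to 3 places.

0.125

There are 4^2 = 16 equally likely outcomes.
The number of ordered 2-tuples from {1,…,4} summing to 3 is 2.
P(sum = 3) = 2/16 = 1/8 ≈ 0.125.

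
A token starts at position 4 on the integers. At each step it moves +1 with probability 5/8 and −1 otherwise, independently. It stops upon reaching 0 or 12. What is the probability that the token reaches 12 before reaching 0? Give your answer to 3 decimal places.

Let r = q/p = (3/8)/(5/8) = 3/5. The recurrence P(i) = p·P(i+1) + q·P(i−1) with P(0)=0, P(12)=1 gives P(i) = (1 − r^i)/(1 − r^12).
P(4) = (1 − (3/5)^4) / (1 − (3/5)^12) = 390625/447811 ≈ 0.872.

0.872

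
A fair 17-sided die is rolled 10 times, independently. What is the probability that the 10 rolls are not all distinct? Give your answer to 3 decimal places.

P(all 10 different) = 17/17 · 16/17 · ··· · 8/17 ≈ 0.035.
P(at least two equal) = 1 − 0.035 = 0.965.

0.965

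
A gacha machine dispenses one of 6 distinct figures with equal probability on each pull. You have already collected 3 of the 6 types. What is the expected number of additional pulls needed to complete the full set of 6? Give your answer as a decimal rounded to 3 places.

Starting from 3 distinct types, each trial gives a new one with probability (6−i)/6 when i types are held, so the wait for the next new type is 6/(6−i).
E = 6/3 + 6/2 + 6/1 = 11 ≈ 11.000.

11.000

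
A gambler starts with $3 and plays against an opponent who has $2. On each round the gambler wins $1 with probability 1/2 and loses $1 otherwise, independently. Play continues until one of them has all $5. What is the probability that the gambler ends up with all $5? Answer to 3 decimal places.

With a fair step, P(i) = ½P(i−1) + ½P(i+1) with P(0)=0, P(5)=1 has the linear solution P(i) = i/5.
P(3) = 3/5 ≈ 0.600.

0.600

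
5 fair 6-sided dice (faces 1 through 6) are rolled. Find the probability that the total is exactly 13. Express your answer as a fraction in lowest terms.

There are 6^5 = 7776 equally likely outcomes.
The number of ordered 5-tuples from {1,…,6} summing to 13 is 420.
P(sum = 13) = 420/7776 = 35/648.

35/648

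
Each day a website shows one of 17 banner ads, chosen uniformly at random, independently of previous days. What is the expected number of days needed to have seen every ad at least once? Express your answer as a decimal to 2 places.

58.47

After i distinct types are collected, each trial gives a new one with probability (17−i)/17, so the expected wait for the next new type is 17/(17−i).
E = 17/17 + 17/16 + 17/15 + 17/14 + 17/13 + 17/12 + 17/11 + 17/10 + 17/9 + 17/8 + 17/7 + 17/6 + 17/5 + 17/4 + 17/3 + 17/2 + 17/1 = 42142223/720720 ≈ 58.47.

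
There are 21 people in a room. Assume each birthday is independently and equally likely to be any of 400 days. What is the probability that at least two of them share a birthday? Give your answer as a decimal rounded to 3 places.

It's easier to compute the probability that all 21 are distinct.
P(all distinct) = 400/400 · 399/400 · ··· · 380/400 ≈ 0.586.
So the probability of at least one match is 1 − 0.586 = 0.414.

0.414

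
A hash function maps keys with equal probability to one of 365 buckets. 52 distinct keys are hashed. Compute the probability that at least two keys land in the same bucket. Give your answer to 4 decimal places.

0.9780

It's easier to compute the probability that all 52 are distinct.
P(all distinct) = 365/365 · 364/365 · ··· · 314/365 ≈ 0.0220.
So the probability of at least one match is 1 − 0.0220 = 0.9780.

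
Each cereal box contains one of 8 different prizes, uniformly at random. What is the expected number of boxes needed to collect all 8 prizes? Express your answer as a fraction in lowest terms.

761/35

After i distinct types are collected, each trial gives a new one with probability (8−i)/8, so the expected wait for the next new type is 8/(8−i).
E = 8/8 + 8/7 + 8/6 + 8/5 + 8/4 + 8/3 + 8/2 + 8/1 = 761/35.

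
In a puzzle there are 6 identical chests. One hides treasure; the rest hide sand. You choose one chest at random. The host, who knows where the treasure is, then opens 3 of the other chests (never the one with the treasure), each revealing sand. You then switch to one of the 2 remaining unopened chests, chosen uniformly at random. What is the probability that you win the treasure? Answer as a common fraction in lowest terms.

Your original chest holds the treasure with probability 1/6, so the other 5 collectively hold it with probability 5/6.
The host can always find 3 empty chests to open, so the reveals don't change that 5/6; it is now spread over the 2 remaining unopened chests.
P(win by switching) = (5/6) · (1/2) = 5/12.

5/12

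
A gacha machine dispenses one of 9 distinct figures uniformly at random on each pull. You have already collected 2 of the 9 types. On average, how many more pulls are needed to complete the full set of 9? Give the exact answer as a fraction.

Starting from 2 distinct types, each trial gives a new one with probability (9−i)/9 when i types are held, so the wait for the next new type is 9/(9−i).
E = 9/7 + 9/6 + 9/5 + 9/4 + 9/3 + 9/2 + 9/1 = 3267/140.

3267/140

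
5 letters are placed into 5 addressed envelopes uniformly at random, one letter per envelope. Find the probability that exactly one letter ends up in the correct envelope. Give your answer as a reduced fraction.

3/8

Choose which one is fixed: C(5,1) = 5 ways.
The remaining 4 must have no fixed point: D(4) = 9.
P = 5·9/120 = 3/8.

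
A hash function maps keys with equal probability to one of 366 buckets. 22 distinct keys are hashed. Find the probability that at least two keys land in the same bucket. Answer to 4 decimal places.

It's easier to compute the probability that all 22 are distinct.
P(all distinct) = 366/366 · 365/366 · ··· · 345/366 ≈ 0.5252.
So the probability of at least one match is 1 − 0.5252 = 0.4748.

0.4748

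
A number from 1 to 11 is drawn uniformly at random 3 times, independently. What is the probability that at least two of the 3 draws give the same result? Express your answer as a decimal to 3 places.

P(all 3 different) = 11/11 · 10/11 · ··· · 9/11 ≈ 0.744.
P(at least two equal) = 1 − 0.744 = 0.256.

0.256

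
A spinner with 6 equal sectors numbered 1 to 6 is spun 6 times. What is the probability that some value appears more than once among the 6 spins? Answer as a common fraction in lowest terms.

319/324

P(all 6 different) = 6/6 · 5/6 · ··· · 1/6 = 5/324.
P(at least two equal) = 1 − 5/324 = 319/324.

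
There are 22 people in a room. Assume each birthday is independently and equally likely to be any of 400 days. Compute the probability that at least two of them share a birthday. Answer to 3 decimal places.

0.445

It's easier to compute the probability that all 22 are distinct.
P(all distinct) = 400/400 · 399/400 · ··· · 379/400 ≈ 0.555.
So the probability of at least one match is 1 − 0.555 = 0.445.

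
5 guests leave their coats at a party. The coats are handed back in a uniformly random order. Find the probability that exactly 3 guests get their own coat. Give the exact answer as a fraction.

1/12

Choose which 3 of the 5 are fixed: C(5,3) = 10 ways.
The remaining 2 must have no fixed point: D(2) = 1.
P = 10·1/120 = 1/12.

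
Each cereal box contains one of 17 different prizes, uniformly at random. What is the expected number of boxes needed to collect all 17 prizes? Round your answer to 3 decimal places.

58.472

After i distinct types are collected, each trial gives a new one with probability (17−i)/17, so the expected wait for the next new type is 17/(17−i).
E = 17/17 + 17/16 + 17/15 + 17/14 + 17/13 + 17/12 + 17/11 + 17/10 + 17/9 + 17/8 + 17/7 + 17/6 + 17/5 + 17/4 + 17/3 + 17/2 + 17/1 = 42142223/720720 ≈ 58.472.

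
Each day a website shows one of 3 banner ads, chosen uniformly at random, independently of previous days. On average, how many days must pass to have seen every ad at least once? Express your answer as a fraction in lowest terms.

11/2

After i distinct types are collected, each trial gives a new one with probability (3−i)/3, so the expected wait for the next new type is 3/(3−i).
E = 3/3 + 3/2 + 3/1 = 11/2.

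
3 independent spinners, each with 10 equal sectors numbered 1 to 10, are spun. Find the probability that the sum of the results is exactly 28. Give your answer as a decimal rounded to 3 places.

There are 10^3 = 1000 equally likely outcomes.
The number of ordered 3-tuples from {1,…,10} summing to 28 is 6.
P(sum = 28) = 6/1000 = 3/500 ≈ 0.006.

0.006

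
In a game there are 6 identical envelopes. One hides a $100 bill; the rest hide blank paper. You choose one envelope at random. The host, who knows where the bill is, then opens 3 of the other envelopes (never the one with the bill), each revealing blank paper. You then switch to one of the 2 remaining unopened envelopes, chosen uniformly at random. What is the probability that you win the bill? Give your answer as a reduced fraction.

Your original envelope holds the bill with probability 1/6, so the other 5 collectively hold it with probability 5/6.
The host can always find 3 empty envelopes to open, so the reveals don't change that 5/6; it is now spread over the 2 remaining unopened envelopes.
P(win by switching) = (5/6) · (1/2) = 5/12.

5/12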